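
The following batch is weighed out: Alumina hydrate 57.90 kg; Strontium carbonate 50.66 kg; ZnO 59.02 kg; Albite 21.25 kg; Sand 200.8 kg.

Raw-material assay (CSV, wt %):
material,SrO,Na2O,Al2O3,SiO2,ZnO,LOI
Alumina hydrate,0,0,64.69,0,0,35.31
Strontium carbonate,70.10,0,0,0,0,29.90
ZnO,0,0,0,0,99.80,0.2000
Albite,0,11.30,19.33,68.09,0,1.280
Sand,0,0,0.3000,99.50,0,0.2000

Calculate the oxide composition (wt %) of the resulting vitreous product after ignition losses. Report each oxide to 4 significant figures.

All internal work carries full precision from start to finish; working values are shown, with 4-significant-digit rounding, within the worked lines; each reported figure is rounded only once — derived quantities, which include ignition loss, net glass mass, yield, the totals, the five compositions, are re-derived at full float precision, as they appear in problem or answer, using the weight values at 353.2 kg of glass.
Oxide-by-oxide delivered mass:
  SrO: 50.66·0.7010 = 35.51 kg
  Na2O: 21.25·0.1130 = 2.401 kg
  Al2O3: 57.90·0.6469 + 21.25·0.1933 + 200.8·0.003000 = 42.17 kg
  SiO2: 21.25·0.6809 + 200.8·0.9950 = 214.3 kg
  ZnO: 59.02·0.9980 = 58.90 kg
LOI: 57.90·0.3531 + 50.66·0.2990 + 59.02·0.002000 + 21.25·0.01280 + 200.8·0.002000 = 36.38 kg
Glass mass = batch − LOI = 389.6 − 36.38 = 353.2 kg (= Σ oxide masses)
oxide / glass × 100 gives the wt %

Glass mass = 353.2 kg (batch 389.6 − LOI 36.38).
Composition: SrO 10.05%, Na2O 0.6798%, Al2O3 11.94%, SiO2 60.66%, ZnO 16.67%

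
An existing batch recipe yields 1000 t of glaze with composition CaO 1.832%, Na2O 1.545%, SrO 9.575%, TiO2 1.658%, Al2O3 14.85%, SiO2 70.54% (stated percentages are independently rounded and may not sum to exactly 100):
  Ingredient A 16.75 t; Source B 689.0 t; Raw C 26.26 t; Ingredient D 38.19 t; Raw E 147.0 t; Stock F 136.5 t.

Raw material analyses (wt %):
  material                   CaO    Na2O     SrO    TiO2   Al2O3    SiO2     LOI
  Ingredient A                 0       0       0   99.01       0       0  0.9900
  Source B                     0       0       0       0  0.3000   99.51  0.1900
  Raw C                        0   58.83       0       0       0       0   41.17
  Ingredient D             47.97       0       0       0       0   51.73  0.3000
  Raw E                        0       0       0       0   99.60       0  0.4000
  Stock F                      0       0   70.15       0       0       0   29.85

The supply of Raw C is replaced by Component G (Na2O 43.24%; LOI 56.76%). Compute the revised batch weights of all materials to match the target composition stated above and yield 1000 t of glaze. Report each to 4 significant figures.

Each numeric step holds full precision from first step to last. In-progress results are shown rounded to four significant digits within the worked lines — exactly one rounding lands on every reported figure — all derived quantities, including the totals, yield, glass mass, LOI, six oxide percentages, are carried starting from the weights for 1000 t of glass at full precision as quoted within question or answer.
The oxide mass targets at 1000 t glaze:
  CaO: 1.832% × 1000 = 18.32 t
  Na2O: 1.545% × 1000 = 15.45 t
  SrO: 9.575% × 1000 = 95.75 t
  TiO2: 1.658% × 1000 = 16.58 t
  Al2O3: 14.85% × 1000 = 148.5 t
  SiO2: 70.54% × 1000 = 705.4 t
Verifying the oxide balance applying the batch weights above, on the stated basis (every target is met by its sum net of answer rounding effects):
  CaO: 38.19·0.4797 = 18.32 t (target 18.32 t)
  Na2O: 35.73·0.4324 = 15.45 t (target 15.45 t)
  SrO: 136.5·0.7015 = 95.75 t (target 95.75 t)
  TiO2: 16.75·0.9901 = 16.58 t (target 16.58 t)
  Al2O3: 689.0·0.003000 + 147.0·0.9960 = 148.5 t (target 148.5 t)
  SiO2: 689.0·0.9951 + 38.19·0.5173 = 705.4 t (target 705.4 t)
Consistency of the glass mass: total charge less LOI = 1000 t (per-oxide target masses sum to 1000 t; against the stated basis, 1000 t — a pure rounding effect).
Total batch = Σ batch = 1063 t; ignition loss, Σ(batch × LOI) = 63.20 t; yield, glass over the total, = 94.06%.

Revised batch per 1000 t glaze:
  Ingredient A: 16.75 t
  Source B: 689.0 t
  Component G: 35.73 t
  Ingredient D: 38.19 t
  Raw E: 147.0 t
  Stock F: 136.5 t
Total batch = 1063 t; LOI loss = 63.20 t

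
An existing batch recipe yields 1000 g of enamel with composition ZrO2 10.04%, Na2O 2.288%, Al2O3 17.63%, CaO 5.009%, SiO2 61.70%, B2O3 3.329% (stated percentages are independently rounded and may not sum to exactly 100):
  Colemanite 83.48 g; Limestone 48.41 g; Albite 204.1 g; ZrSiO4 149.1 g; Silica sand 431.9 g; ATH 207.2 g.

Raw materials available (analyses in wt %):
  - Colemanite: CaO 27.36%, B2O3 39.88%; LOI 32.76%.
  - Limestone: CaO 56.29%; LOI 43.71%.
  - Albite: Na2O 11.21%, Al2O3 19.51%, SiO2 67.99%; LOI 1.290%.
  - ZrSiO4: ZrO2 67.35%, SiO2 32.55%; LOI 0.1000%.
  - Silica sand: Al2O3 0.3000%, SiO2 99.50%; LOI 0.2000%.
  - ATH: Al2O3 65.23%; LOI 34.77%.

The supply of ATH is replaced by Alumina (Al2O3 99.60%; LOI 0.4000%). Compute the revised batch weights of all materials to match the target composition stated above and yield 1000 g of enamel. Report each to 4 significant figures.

The whole derivation carries exact precision through the solve — intermediates are printed (rounded to 4 significant figures) when written out. A single rounding completes each reported result; derived quantities are re-derived in full precision (the six compositions, the yield, net glass mass, LOI, the totals) from the weighed amounts on 1000 g of glass as set out in problem or answer.
Target masses of each oxide per 1000 g enamel:
  ZrO2: 10.04% × 1000 = 100.4 g
  Na2O: 2.288% × 1000 = 22.88 g
  Al2O3: 17.63% × 1000 = 176.3 g
  CaO: 5.009% × 1000 = 50.09 g
  SiO2: 61.70% × 1000 = 617.0 g
  B2O3: 3.329% × 1000 = 33.29 g
Sums-versus-targets review per the reported batch figures, on the stated basis (delivered sums recover each target given rounding of the digits):
  ZrO2: 149.1·0.6735 = 100.4 g (target 100.4 g)
  Na2O: 204.1·0.1121 = 22.88 g (target 22.88 g)
  Al2O3: 204.1·0.1951 + 431.9·0.003000 + 135.7·0.9960 = 176.3 g (target 176.3 g)
  CaO: 83.48·0.2736 + 48.41·0.5629 = 50.09 g (target 50.09 g)
  SiO2: 204.1·0.6799 + 149.1·0.3255 + 431.9·0.9950 = 617.0 g (target 617.0 g)
  B2O3: 83.48·0.3988 = 33.29 g (target 33.29 g)
Glass-mass closure: whole batch net of LOI = 1000 g (the Σ of target masses is 1000 g; versus the stated basis of 1000 g — any gap is answer rounding).
Total batch = Σ batch = 1053 g; the LOI term Σ batch·LOI equals 52.70 g; yield, glass over the total, = 94.99%.

Revised batch per 1000 g enamel:
  Colemanite: 83.48 g
  Limestone: 48.41 g
  Albite: 204.1 g
  ZrSiO4: 149.1 g
  Silica sand: 431.9 g
  Alumina: 135.7 g
Total batch = 1053 g; LOI loss = 52.70 g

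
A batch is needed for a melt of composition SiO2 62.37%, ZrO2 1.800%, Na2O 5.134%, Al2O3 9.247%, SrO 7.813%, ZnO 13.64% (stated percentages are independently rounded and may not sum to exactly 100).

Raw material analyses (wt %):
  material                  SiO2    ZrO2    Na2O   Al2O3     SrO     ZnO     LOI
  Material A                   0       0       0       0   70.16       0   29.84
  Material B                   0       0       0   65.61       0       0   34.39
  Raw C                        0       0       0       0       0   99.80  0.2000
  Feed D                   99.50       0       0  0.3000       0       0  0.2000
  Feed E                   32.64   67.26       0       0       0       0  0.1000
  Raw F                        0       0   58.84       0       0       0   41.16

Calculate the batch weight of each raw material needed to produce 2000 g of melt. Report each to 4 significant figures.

The intermediate values are printed rounded off to 4 significant figures in the working — all arithmetic maintains full float precision all the way through. Each reported value is rounded a single time. All derived quantities, including six oxide percentages, ignition loss, the yield, net glass mass, totals, are re-derived from the weighed amounts per 2000 g of glass in exact precision, as quoted within question or answer.
Oxide mass targets, per 2000 g melt:
  SiO2: 62.37% × 2000 = 1247 g
  ZrO2: 1.800% × 2000 = 36.00 g
  Na2O: 5.134% × 2000 = 102.7 g
  Al2O3: 9.247% × 2000 = 184.9 g
  SrO: 7.813% × 2000 = 156.3 g
  ZnO: 13.64% × 2000 = 272.8 g
Sums-versus-targets review on the weights just shown, per the basis as stated (target by target, the sums agree modulo rounding of the values):
  SiO2: 1236·0.9950 + 53.52·0.3264 = 1247 g (target 1247 g)
  ZrO2: 53.52·0.6726 = 36.00 g (target 36.00 g)
  Na2O: 174.5·0.5884 = 102.7 g (target 102.7 g)
  Al2O3: 276.2·0.6561 + 1236·0.003000 = 184.9 g (target 184.9 g)
  SrO: 222.7·0.7016 = 156.2 g (target 156.3 g)
  ZnO: 273.3·0.9980 = 272.8 g (target 272.8 g)
Auditing the glass mass value: batch total minus LOI = 2000 g (summing oxide targets gives 2000 g; stated basis 2000 g — differing by rounding only).
Adding the batch up: Σ batch = 2236 g; ignition loss, Σ(batch × LOI) = 236.3 g; yield: glass divided by total = 89.43%.

Batch per 2000 g melt:
  Material A: 222.7 g
  Material B: 276.2 g
  Raw C: 273.3 g
  Feed D: 1236 g
  Feed E: 53.52 g
  Raw F: 174.5 g
Total batch = 2236 g; LOI loss = 236.3 g; yield = 89.43%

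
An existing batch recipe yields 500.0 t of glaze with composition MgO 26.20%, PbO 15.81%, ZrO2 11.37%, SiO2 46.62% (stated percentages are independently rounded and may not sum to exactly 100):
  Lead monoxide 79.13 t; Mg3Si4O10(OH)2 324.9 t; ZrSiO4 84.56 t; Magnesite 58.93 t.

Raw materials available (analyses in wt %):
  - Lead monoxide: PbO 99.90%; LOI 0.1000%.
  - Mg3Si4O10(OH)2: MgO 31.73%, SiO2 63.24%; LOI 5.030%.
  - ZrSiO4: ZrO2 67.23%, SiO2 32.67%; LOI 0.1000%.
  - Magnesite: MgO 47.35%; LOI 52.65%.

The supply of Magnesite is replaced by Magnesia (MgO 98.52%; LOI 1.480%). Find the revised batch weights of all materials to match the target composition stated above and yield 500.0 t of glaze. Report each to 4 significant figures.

Revised batch per 500.0 t glaze:
  Lead monoxide: 79.13 t
  Mg3Si4O10(OH)2: 324.9 t
  ZrSiO4: 84.56 t
  Magnesia: 28.32 t
Total batch = 516.9 t; LOI loss = 16.93 t

Each numeric step runs at full precision end to end — mid-chain values are printed rounded to 4 significant figures across the worked steps. A single rounding yields every reported result. All derived quantities are computed in full precision (ignition loss, yield, net glass mass, the totals, the four compositions) from the weighed amounts for 500.0 t of glass as written in problem or answer.
Target masses of each oxide per 500.0 t glaze:
  MgO: 26.20% × 500.0 = 131.0 t
  PbO: 15.81% × 500.0 = 79.05 t
  ZrO2: 11.37% × 500.0 = 56.85 t
  SiO2: 46.62% × 500.0 = 233.1 t
Checking each oxide sum with the batch weights as given, per the basis as stated (sum by sum, the targets are met modulo rounding of the values):
  MgO: 324.9·0.3173 + 28.32·0.9852 = 131.0 t (target 131.0 t)
  PbO: 79.13·0.9990 = 79.05 t (target 79.05 t)
  ZrO2: 84.56·0.6723 = 56.85 t (target 56.85 t)
  SiO2: 324.9·0.6324 + 84.56·0.3267 = 233.1 t (target 233.1 t)
Mass balance on the glass: batch total minus LOI = 500.0 t (targets for the oxides total 500.0 t; stated basis 500.0 t — a pure rounding effect).
Total batch = Σ batch = 516.9 t; LOI removed, Σ of batch·LOI: 16.93 t; yield = glass ÷ total batch = 96.73%.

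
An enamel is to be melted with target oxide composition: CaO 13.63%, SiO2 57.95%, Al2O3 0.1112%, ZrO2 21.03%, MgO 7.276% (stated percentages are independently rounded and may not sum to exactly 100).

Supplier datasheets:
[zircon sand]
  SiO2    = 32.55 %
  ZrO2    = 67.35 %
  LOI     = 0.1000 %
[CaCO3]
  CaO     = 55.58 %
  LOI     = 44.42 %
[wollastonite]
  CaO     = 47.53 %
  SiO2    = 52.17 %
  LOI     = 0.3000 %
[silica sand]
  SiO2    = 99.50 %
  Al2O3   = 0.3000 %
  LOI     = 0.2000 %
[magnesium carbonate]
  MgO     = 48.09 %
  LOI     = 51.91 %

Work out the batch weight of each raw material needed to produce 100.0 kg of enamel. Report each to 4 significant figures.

Batch per 100.0 kg enamel:
  zircon sand: 31.22 kg
  CaCO3: 6.648 kg
  wollastonite: 20.90 kg
  silica sand: 37.07 kg
  magnesium carbonate: 15.13 kg
Total batch = 111.0 kg; LOI loss = 10.98 kg; yield = 90.11%

In-progress results are printed, with 4-significant-figure rounding, in the working — the whole derivation holds full precision end to end; every reported figure undergoes a single rounding — all derived quantities (yield, five oxide percentages, ignition loss, the totals, net glass mass) are carried at full precision using the weight values for 100.0 kg of glass as given in the problem or the answer.
Per-oxide target masses for 100.0 kg enamel:
  CaO: 13.63% × 100.0 = 13.63 kg
  SiO2: 57.95% × 100.0 = 57.95 kg
  Al2O3: 0.1112% × 100.0 = 0.1112 kg
  ZrO2: 21.03% × 100.0 = 21.03 kg
  MgO: 7.276% × 100.0 = 7.276 kg
Oxide-by-oxide audit given the weights on record, per the basis as stated (delivered sums recover each target net of answer rounding effects):
  CaO: 6.648·0.5558 + 20.90·0.4753 = 13.63 kg (target 13.63 kg)
  SiO2: 31.22·0.3255 + 20.90·0.5217 + 37.07·0.9950 = 57.95 kg (target 57.95 kg)
  Al2O3: 37.07·0.003000 = 0.1112 kg (target 0.1112 kg)
  ZrO2: 31.22·0.6735 = 21.03 kg (target 21.03 kg)
  MgO: 15.13·0.4809 = 7.276 kg (target 7.276 kg)
Glass-mass sanity pass: batch Σ − ignition loss = 99.99 kg (the Σ of target masses is 100.0 kg; the stated basis being 100.0 kg — differing by rounding only).
Batch total: Σ batch = 111.0 kg; Σ batch·LOI gives LOI loss = 10.98 kg; the yield ratio, glass ÷ batch: 90.11%.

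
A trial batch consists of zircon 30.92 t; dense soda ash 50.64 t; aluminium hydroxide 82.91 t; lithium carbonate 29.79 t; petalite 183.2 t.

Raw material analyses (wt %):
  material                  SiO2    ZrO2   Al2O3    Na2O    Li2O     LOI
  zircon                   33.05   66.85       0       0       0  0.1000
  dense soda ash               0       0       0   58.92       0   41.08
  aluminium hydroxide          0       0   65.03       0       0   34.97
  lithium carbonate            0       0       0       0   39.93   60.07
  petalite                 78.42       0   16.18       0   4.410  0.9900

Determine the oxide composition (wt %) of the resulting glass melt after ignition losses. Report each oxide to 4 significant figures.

Rounding to four significant figures applies to every working value as printed. Each numeric step keeps full precision from start to finish; every reported figure takes a single rounding; all derived quantities (five oxide percentages, glass mass, the totals, yield, ignition loss) are recomputed using the weight values on 307.9 t of glass at exact precision, as they appear in problem or answer.
Mass of each oxide from the mix:
  SiO2: 30.92·0.3305 + 183.2·0.7842 = 153.9 t
  ZrO2: 30.92·0.6685 = 20.67 t
  Al2O3: 82.91·0.6503 + 183.2·0.1618 = 83.56 t
  Na2O: 50.64·0.5892 = 29.84 t
  Li2O: 29.79·0.3993 + 183.2·0.04410 = 19.97 t
LOI: 30.92·0.001000 + 50.64·0.4108 + 82.91·0.3497 + 29.79·0.6007 + 183.2·0.009900 = 69.54 t
Net of LOI, the glass mass = 377.5 − 69.54 = 307.9 t (equal to the oxide-mass sum)
wt %: oxide over glass, times 100

Glass mass = 307.9 t (batch 377.5 − LOI 69.54).
Composition: SiO2 49.97%, ZrO2 6.713%, Al2O3 27.14%, Na2O 9.690%, Li2O 6.487%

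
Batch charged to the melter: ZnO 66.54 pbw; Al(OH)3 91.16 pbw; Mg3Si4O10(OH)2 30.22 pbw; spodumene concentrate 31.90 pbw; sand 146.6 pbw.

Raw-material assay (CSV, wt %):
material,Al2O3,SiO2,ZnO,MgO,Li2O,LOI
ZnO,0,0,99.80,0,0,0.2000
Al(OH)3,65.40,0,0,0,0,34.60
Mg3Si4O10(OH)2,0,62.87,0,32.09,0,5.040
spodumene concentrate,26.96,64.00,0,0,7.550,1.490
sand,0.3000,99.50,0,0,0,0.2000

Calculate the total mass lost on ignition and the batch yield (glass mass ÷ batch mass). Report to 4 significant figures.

LOI loss = 33.97 pbw; glass = 332.5 pbw; yield = 90.73%

All internal work runs at full precision from start to finish. The intermediate values are printed, with 4-significant-digit rounding, as written. A single rounding produces every reported result. The derived quantities (the five compositions, net glass mass, ignition loss, totals, yield) are computed from the weighed amounts per 332.5 pbw of glass at exact precision, as set out in the problem or the answer.
Material-by-material LOI:
  ZnO: 66.54 × 0.002000 = 0.1331 pbw
  Al(OH)3: 91.16 × 0.3460 = 31.54 pbw
  Mg3Si4O10(OH)2: 30.22 × 0.05040 = 1.523 pbw
  spodumene concentrate: 31.90 × 0.01490 = 0.4753 pbw
  sand: 146.6 × 0.002000 = 0.2932 pbw
Total LOI = 33.97 pbw
Glass = batch − LOI = 366.4 − 33.97 = 332.5 pbw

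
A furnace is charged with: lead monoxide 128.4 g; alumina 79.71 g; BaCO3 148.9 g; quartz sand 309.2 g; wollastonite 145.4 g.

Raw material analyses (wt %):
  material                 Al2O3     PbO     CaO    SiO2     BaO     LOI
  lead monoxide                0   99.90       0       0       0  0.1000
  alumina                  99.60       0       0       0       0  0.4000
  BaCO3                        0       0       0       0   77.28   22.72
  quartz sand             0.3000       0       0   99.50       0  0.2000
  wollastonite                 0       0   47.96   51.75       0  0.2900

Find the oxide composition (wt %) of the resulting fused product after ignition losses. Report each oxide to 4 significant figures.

Intermediates are displayed rounded to four significant figures between the steps; every computation keeps full precision at every stage; every reported figure takes exactly one rounding; all derived quantities, which include yield, the totals, the five compositions, net glass mass, ignition loss, are recomputed at exact precision, precisely as stated by question or answer, from the weighed amounts on 776.3 g of glass.
Oxide-by-oxide delivered mass:
  Al2O3: 79.71·0.9960 + 309.2·0.003000 = 80.32 g
  PbO: 128.4·0.9990 = 128.3 g
  CaO: 145.4·0.4796 = 69.73 g
  SiO2: 309.2·0.9950 + 145.4·0.5175 = 382.9 g
  BaO: 148.9·0.7728 = 115.1 g
LOI: 128.4·0.001000 + 79.71·0.004000 + 148.9·0.2272 + 309.2·0.002000 + 145.4·0.002900 = 35.32 g
Resulting glass, batch − LOI: 811.6 − 35.32 = 776.3 g (equal to the oxide-mass sum)
each wt % is 100 × oxide ÷ glass

Glass mass = 776.3 g (batch 811.6 − LOI 35.32).
Composition: Al2O3 10.35%, PbO 16.52%, CaO 8.983%, SiO2 49.32%, BaO 14.82%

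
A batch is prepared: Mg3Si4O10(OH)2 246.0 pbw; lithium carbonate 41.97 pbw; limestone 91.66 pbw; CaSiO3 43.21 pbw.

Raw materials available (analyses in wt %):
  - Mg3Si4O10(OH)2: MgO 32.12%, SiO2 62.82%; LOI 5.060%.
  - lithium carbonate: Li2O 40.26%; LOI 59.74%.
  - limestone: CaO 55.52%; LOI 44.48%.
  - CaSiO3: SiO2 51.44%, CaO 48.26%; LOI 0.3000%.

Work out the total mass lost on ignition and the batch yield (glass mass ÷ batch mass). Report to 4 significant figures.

LOI loss = 78.42 pbw; glass = 344.4 pbw; yield = 81.45%

Mid-chain values are printed (rounded to 4 significant figures) across the worked steps. Every computation carries exact precision from first step to last. Each reported number is rounded a single time. Derived quantities are recomputed at exact precision (totals, the yield, glass mass, LOI, the four compositions) starting from the weights on 344.4 pbw of glass as written in either problem or answer.
Each material's LOI contribution:
  Mg3Si4O10(OH)2: 246.0 × 0.05060 = 12.45 pbw
  lithium carbonate: 41.97 × 0.5974 = 25.07 pbw
  limestone: 91.66 × 0.4448 = 40.77 pbw
  CaSiO3: 43.21 × 0.003000 = 0.1296 pbw
Total LOI = 78.42 pbw
Glass = batch − LOI = 422.8 − 78.42 = 344.4 pbw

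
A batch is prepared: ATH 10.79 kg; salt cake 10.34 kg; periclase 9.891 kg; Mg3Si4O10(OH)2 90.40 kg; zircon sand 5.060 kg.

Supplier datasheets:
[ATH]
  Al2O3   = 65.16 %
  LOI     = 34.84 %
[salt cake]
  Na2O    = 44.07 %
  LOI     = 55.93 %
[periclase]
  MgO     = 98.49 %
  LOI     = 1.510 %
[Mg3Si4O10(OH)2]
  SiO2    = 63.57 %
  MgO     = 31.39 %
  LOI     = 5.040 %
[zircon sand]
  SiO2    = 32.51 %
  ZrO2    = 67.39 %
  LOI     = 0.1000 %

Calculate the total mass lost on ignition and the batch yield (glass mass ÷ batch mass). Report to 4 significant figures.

All arithmetic keeps full precision from first step to last — in-progress results appear, rounded to 4 significant figures, when written out; every reported value sees exactly one rounding — derived quantities are re-derived at exact precision (LOI, the totals, five oxide percentages, the yield, net glass mass) from the weighed amounts at 112.2 kg of glass, exactly as shown in either problem or answer.
LOI of each material in turn:
  ATH: 10.79 × 0.3484 = 3.759 kg
  salt cake: 10.34 × 0.5593 = 5.783 kg
  periclase: 9.891 × 0.01510 = 0.1494 kg
  Mg3Si4O10(OH)2: 90.40 × 0.05040 = 4.556 kg
  zircon sand: 5.060 × 0.001000 = 0.005060 kg
Total LOI = 14.25 kg
Glass = batch − LOI = 126.5 − 14.25 = 112.2 kg

LOI loss = 14.25 kg; glass = 112.2 kg; yield = 88.73%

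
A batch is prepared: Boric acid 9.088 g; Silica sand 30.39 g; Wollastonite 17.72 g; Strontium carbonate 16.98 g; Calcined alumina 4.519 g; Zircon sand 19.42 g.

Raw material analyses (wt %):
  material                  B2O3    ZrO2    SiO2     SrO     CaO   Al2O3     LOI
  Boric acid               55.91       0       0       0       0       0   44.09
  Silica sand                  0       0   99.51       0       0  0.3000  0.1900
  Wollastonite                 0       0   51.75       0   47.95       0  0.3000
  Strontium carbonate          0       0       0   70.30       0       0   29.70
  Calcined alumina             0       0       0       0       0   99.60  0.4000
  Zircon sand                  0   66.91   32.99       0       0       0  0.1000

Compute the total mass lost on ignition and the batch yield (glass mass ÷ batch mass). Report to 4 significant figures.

LOI loss = 9.198 g; glass = 88.92 g; yield = 90.63%

Mid-chain values are printed (rounded to four significant figures) when written out — all internal work keeps full float precision at every stage. A single rounding produces every reported value; the derived quantities, including the six compositions, net glass mass, the totals, ignition loss, yield, are carried starting from the weights on 88.92 g of glass at full precision exactly as printed in problem or answer.
Material-by-material LOI:
  Boric acid: 9.088 × 0.4409 = 4.007 g
  Silica sand: 30.39 × 0.001900 = 0.05774 g
  Wollastonite: 17.72 × 0.003000 = 0.05316 g
  Strontium carbonate: 16.98 × 0.2970 = 5.043 g
  Calcined alumina: 4.519 × 0.004000 = 0.01808 g
  Zircon sand: 19.42 × 0.001000 = 0.01942 g
Total LOI = 9.198 g
Glass = batch − LOI = 98.12 − 9.198 = 88.92 g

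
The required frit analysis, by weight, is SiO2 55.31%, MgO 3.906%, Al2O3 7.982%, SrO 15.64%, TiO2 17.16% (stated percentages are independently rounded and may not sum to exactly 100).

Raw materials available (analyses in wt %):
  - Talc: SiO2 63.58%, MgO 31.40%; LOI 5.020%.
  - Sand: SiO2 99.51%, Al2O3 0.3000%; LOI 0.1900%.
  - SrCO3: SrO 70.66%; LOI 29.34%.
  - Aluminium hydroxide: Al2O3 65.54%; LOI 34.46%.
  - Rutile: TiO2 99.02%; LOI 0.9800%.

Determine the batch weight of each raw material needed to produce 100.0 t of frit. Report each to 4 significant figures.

All internal work keeps full float precision throughout. Values along the way appear (rounded to 4 significant digits) on the page. Exactly one rounding lands on each reported number. All derived quantities are carried from the weighed amounts at 100.0 t of glass in exact precision (five oxide percentages, the yield, LOI, glass mass, the totals) exactly as shown in question or answer.
Per-oxide target masses for 100.0 t frit:
  SiO2: 55.31% × 100.0 = 55.31 t
  MgO: 3.906% × 100.0 = 3.906 t
  Al2O3: 7.982% × 100.0 = 7.982 t
  SrO: 15.64% × 100.0 = 15.64 t
  TiO2: 17.16% × 100.0 = 17.16 t
A balance pass over the oxides, from the weights as reported, at the basis given (every target is met by its sum within answer rounding):
  SiO2: 12.44·0.6358 + 47.63·0.9951 = 55.31 t (target 55.31 t)
  MgO: 12.44·0.3140 = 3.906 t (target 3.906 t)
  Al2O3: 47.63·0.003000 + 11.96·0.6554 = 7.981 t (target 7.982 t)
  SrO: 22.13·0.7066 = 15.64 t (target 15.64 t)
  TiO2: 17.33·0.9902 = 17.16 t (target 17.16 t)
The glass-mass cross-check: batch Σ − ignition loss = 99.99 t (summing oxide targets gives 100.0 t; stated basis 100.0 t — deltas are rounding alone).
Batch total: Σ batch = 111.5 t; ignition loss, Σ(batch × LOI) = 11.50 t; yield: glass divided by total = 89.69%.

Batch per 100.0 t frit:
  Talc: 12.44 t
  Sand: 47.63 t
  SrCO3: 22.13 t
  Aluminium hydroxide: 11.96 t
  Rutile: 17.33 t
Total batch = 111.5 t; LOI loss = 11.50 t; yield = 89.69%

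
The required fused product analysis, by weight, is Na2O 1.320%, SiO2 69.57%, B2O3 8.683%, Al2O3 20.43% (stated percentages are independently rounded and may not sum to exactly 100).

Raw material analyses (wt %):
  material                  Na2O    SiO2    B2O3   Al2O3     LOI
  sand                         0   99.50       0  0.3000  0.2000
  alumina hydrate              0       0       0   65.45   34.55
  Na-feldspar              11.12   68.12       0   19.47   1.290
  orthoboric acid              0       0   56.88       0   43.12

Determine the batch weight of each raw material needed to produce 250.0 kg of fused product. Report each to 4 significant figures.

The intermediate values are printed with 4-significant-digit rounding as written — all arithmetic keeps full float precision in every operation; each reported number carries a single rounding; all derived quantities are rebuilt starting from the weights on 250.0 kg of glass in full float precision (glass mass, the totals, yield, the four compositions, ignition loss), as set out in either problem or answer.
The oxide mass targets at 250.0 kg fused product:
  Na2O: 1.320% × 250.0 = 3.300 kg
  SiO2: 69.57% × 250.0 = 173.9 kg
  B2O3: 8.683% × 250.0 = 21.71 kg
  Al2O3: 20.43% × 250.0 = 51.08 kg
Verifying the oxide balance working from each reported weight, at the basis given (sums match the target masses within answer rounding):
  Na2O: 29.68·0.1112 = 3.300 kg (target 3.300 kg)
  SiO2: 154.5·0.9950 + 29.68·0.6812 = 173.9 kg (target 173.9 kg)
  B2O3: 38.16·0.5688 = 21.71 kg (target 21.71 kg)
  Al2O3: 154.5·0.003000 + 68.50·0.6545 + 29.68·0.1947 = 51.08 kg (target 51.08 kg)
Auditing the glass mass value: batch total minus LOI = 250.0 kg (oxide target masses add up to 250.0 kg; basis as stated: 250.0 kg — deltas are rounding alone).
Whole-batch sum: Σ batch = 290.8 kg; Σ batch·LOI gives LOI loss = 40.81 kg; yield = glass ÷ total batch = 85.97%.

Batch per 250.0 kg fused product:
  sand: 154.5 kg
  alumina hydrate: 68.50 kg
  Na-feldspar: 29.68 kg
  orthoboric acid: 38.16 kg
Total batch = 290.8 kg; LOI loss = 40.81 kg; yield = 85.97%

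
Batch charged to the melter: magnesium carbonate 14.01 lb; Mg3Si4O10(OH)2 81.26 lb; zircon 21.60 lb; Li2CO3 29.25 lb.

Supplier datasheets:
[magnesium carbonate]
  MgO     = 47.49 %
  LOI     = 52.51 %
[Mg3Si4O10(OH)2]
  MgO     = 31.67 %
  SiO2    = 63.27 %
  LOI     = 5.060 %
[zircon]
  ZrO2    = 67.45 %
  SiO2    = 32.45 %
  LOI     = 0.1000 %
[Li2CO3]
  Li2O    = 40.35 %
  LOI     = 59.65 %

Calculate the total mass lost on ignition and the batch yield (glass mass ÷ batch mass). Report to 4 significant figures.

The working math runs at exact precision throughout; the intermediate values are printed, rounded to 4 significant digits, when written out. Each reported number carries a single rounding; derived quantities are rebuilt at exact precision (net glass mass, four oxide percentages, totals, LOI, the yield) starting from the weights on 117.2 lb of glass precisely as stated by the problem or answer text.
Each material's LOI contribution:
  magnesium carbonate: 14.01 × 0.5251 = 7.357 lb
  Mg3Si4O10(OH)2: 81.26 × 0.05060 = 4.112 lb
  zircon: 21.60 × 0.001000 = 0.02160 lb
  Li2CO3: 29.25 × 0.5965 = 17.45 lb
Total LOI = 28.94 lb
Glass = batch − LOI = 146.1 − 28.94 = 117.2 lb

LOI loss = 28.94 lb; glass = 117.2 lb; yield = 80.20%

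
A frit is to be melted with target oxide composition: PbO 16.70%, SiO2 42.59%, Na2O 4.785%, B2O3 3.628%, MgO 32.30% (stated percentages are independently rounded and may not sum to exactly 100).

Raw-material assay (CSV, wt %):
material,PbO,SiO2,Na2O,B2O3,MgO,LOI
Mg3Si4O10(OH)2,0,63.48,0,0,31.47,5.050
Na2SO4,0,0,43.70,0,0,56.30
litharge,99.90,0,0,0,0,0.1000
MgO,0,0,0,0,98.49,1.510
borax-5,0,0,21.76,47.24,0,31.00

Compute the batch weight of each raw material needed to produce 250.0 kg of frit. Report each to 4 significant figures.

Batch per 250.0 kg frit:
  Mg3Si4O10(OH)2: 167.7 kg
  Na2SO4: 17.81 kg
  litharge: 41.79 kg
  MgO: 28.39 kg
  borax-5: 19.20 kg
Total batch = 274.9 kg; LOI loss = 24.92 kg; yield = 90.94%

Exact precision is kept at all times; rounding to four significant digits governs every intermediate as shown. Each reported number takes just one rounding; the derived quantities are rebuilt from the batch weights on 250.0 kg of glass at full precision (totals, net glass mass, yield, five oxide percentages, LOI) as quoted within the question or the answer.
Oxide-by-oxide targets in 250.0 kg frit:
  PbO: 16.70% × 250.0 = 41.75 kg
  SiO2: 42.59% × 250.0 = 106.5 kg
  Na2O: 4.785% × 250.0 = 11.96 kg
  B2O3: 3.628% × 250.0 = 9.070 kg
  MgO: 32.30% × 250.0 = 80.75 kg
Sums-versus-targets review on the weights just shown, under the basis named above (oxide sums agree with the targets within answer rounding):
  PbO: 41.79·0.9990 = 41.75 kg (target 41.75 kg)
  SiO2: 167.7·0.6348 = 106.5 kg (target 106.5 kg)
  Na2O: 17.81·0.4370 + 19.20·0.2176 = 11.96 kg (target 11.96 kg)
  B2O3: 19.20·0.4724 = 9.070 kg (target 9.070 kg)
  MgO: 167.7·0.3147 + 28.39·0.9849 = 80.74 kg (target 80.75 kg)
Glass-mass bookkeeping: whole batch net of LOI = 250.0 kg (per-oxide target masses sum to 250.0 kg; versus the stated basis of 250.0 kg — differing by rounding only).
Whole-batch sum: Σ batch = 274.9 kg; LOI loss = Σ batch·LOI = 24.92 kg; the yield ratio, glass ÷ batch: 90.94%.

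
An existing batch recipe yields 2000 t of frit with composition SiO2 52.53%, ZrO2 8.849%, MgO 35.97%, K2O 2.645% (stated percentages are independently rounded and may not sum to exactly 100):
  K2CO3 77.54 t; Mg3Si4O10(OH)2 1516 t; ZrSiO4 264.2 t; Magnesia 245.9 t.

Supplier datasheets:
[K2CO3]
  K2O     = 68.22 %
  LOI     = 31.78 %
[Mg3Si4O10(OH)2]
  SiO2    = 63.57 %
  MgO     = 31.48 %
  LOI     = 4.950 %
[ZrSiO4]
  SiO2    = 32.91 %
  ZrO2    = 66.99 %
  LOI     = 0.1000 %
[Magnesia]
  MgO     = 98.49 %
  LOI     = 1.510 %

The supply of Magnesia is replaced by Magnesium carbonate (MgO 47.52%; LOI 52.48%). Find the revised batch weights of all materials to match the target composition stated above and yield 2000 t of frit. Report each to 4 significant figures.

Revised batch per 2000 t frit:
  K2CO3: 77.54 t
  Mg3Si4O10(OH)2: 1516 t
  ZrSiO4: 264.2 t
  Magnesium carbonate: 509.7 t
Total batch = 2367 t; LOI loss = 367.4 t

All internal work holds full float precision through the solve; mid-chain values are printed rounded to four significant digits alongside each step; exactly one rounding lands on every reported figure. All derived quantities (totals, LOI, yield, the four compositions, glass mass) are computed at exact precision using the weight values for 2000 t of glass exactly as printed in the question or the answer.
The oxide mass targets at 2000 t frit:
  SiO2: 52.53% × 2000 = 1051 t
  ZrO2: 8.849% × 2000 = 177.0 t
  MgO: 35.97% × 2000 = 719.4 t
  K2O: 2.645% × 2000 = 52.90 t
Oxide-by-oxide audit given the weights on record, for the quoted basis mass (oxide sums agree with the targets given rounding of the digits):
  SiO2: 1516·0.6357 + 264.2·0.3291 = 1051 t (target 1051 t)
  ZrO2: 264.2·0.6699 = 177.0 t (target 177.0 t)
  MgO: 1516·0.3148 + 509.7·0.4752 = 719.4 t (target 719.4 t)
  K2O: 77.54·0.6822 = 52.90 t (target 52.90 t)
Glass-mass bookkeeping: the batch minus its LOI: 2000 t (summing oxide targets gives 2000 t; versus the stated basis of 2000 t — any gap is answer rounding).
Whole-batch sum: Σ batch = 2367 t; loss to ignition Σ batch·LOI = 367.4 t; yield = glass ÷ total batch = 84.48%.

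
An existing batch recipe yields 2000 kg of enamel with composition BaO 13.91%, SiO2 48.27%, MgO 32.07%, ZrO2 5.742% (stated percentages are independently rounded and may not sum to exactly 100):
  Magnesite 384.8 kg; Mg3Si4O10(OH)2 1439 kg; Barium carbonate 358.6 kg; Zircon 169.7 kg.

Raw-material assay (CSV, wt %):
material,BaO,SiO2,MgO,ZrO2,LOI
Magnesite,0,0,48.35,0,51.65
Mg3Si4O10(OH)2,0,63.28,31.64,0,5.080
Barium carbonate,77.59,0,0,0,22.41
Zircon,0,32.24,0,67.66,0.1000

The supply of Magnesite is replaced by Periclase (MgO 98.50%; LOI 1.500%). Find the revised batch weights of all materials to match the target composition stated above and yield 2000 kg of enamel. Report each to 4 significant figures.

Revised batch per 2000 kg enamel:
  Periclase: 188.9 kg
  Mg3Si4O10(OH)2: 1439 kg
  Barium carbonate: 358.6 kg
  Zircon: 169.7 kg
Total batch = 2156 kg; LOI loss = 156.5 kg

Working values appear rounded off to 4 significant digits on the page. The whole derivation runs at full float precision end to end; each reported figure is rounded exactly once. Derived quantities, which include totals, four oxide percentages, the yield, LOI, glass mass, are rebuilt at exact precision, precisely as stated by the problem or the answer, using the weight values at 2000 kg of glass.
Target masses of each oxide per 2000 kg enamel:
  BaO: 13.91% × 2000 = 278.2 kg
  SiO2: 48.27% × 2000 = 965.4 kg
  MgO: 32.07% × 2000 = 641.4 kg
  ZrO2: 5.742% × 2000 = 114.8 kg
Sums-versus-targets review per the reported batch figures, at the basis given (delivered sums recover each target given rounding of the digits):
  BaO: 358.6·0.7759 = 278.2 kg (target 278.2 kg)
  SiO2: 1439·0.6328 + 169.7·0.3224 = 965.3 kg (target 965.4 kg)
  MgO: 188.9·0.9850 + 1439·0.3164 = 641.4 kg (target 641.4 kg)
  ZrO2: 169.7·0.6766 = 114.8 kg (target 114.8 kg)
Glass-mass closure: batch Σ − ignition loss = 2000 kg (the targets, summed, come to 2000 kg; stated basis 2000 kg — rounding explains the deltas).
Summing the batch: Σ batch = 2156 kg; the LOI term Σ batch·LOI equals 156.5 kg; yield, glass over the total, = 92.74%.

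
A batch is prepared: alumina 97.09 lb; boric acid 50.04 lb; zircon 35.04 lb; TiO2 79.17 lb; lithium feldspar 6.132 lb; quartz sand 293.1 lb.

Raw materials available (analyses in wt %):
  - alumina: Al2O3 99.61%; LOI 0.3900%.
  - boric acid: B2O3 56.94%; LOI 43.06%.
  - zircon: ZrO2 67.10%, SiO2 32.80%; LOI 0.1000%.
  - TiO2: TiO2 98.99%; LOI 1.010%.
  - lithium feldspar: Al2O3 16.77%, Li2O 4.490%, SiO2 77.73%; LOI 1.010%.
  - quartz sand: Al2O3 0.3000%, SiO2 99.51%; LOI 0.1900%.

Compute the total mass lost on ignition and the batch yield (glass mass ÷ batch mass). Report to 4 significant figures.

LOI loss = 23.38 lb; glass = 537.2 lb; yield = 95.83%

Intermediates appear (rounded to 4 significant figures) in the printout; the working math runs at exact precision in all steps; each reported value takes just one rounding. The derived quantities are carried at exact precision (the six compositions, the totals, LOI, net glass mass, the yield) from the batch weights per 537.2 lb of glass exactly as shown in the question or the answer.
Per-material ignition loss:
  alumina: 97.09 × 0.003900 = 0.3787 lb
  boric acid: 50.04 × 0.4306 = 21.55 lb
  zircon: 35.04 × 0.001000 = 0.03504 lb
  TiO2: 79.17 × 0.01010 = 0.7996 lb
  lithium feldspar: 6.132 × 0.01010 = 0.06193 lb
  quartz sand: 293.1 × 0.001900 = 0.5569 lb
Total LOI = 23.38 lb
Glass = batch − LOI = 560.6 − 23.38 = 537.2 lb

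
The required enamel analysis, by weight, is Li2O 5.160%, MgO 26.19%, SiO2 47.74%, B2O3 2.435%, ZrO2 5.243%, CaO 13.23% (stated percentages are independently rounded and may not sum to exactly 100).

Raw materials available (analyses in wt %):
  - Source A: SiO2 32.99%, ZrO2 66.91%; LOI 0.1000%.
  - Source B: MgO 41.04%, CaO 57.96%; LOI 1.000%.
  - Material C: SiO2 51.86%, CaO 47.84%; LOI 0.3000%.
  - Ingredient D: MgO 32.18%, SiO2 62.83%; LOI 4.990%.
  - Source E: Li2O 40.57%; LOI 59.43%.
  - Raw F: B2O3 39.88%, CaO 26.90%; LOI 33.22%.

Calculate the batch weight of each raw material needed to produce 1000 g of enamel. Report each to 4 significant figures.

Intermediates are rounded to four significant figures when quoted. Exact precision is held at each step. Each reported figure takes just one rounding. Derived quantities, including ignition loss, yield, totals, glass mass, the six compositions, are carried from the weighed amounts for 1000 g of glass at exact precision, exactly as printed in the problem or answer text.
Target oxide masses per 1000 g enamel:
  Li2O: 5.160% × 1000 = 51.60 g
  MgO: 26.19% × 1000 = 261.9 g
  SiO2: 47.74% × 1000 = 477.4 g
  B2O3: 2.435% × 1000 = 24.35 g
  ZrO2: 5.243% × 1000 = 52.43 g
  CaO: 13.23% × 1000 = 132.3 g
Oxide-by-oxide audit applying the batch weights above, on the stated basis (sum by sum, the targets are met given rounding of the digits):
  Li2O: 127.2·0.4057 = 51.61 g (target 51.60 g)
  MgO: 129.7·0.4104 + 648.5·0.3218 = 261.9 g (target 261.9 g)
  SiO2: 78.36·0.3299 + 85.08·0.5186 + 648.5·0.6283 = 477.4 g (target 477.4 g)
  B2O3: 61.06·0.3988 = 24.35 g (target 24.35 g)
  ZrO2: 78.36·0.6691 = 52.43 g (target 52.43 g)
  CaO: 129.7·0.5796 + 85.08·0.4784 + 61.06·0.2690 = 132.3 g (target 132.3 g)
The glass-mass cross-check: total charge less LOI = 1000 g (oxide target masses add up to 1000 g; basis as stated: 1000 g — differing by rounding only).
Whole-batch sum: Σ batch = 1130 g; loss to ignition Σ batch·LOI = 129.9 g; glass ÷ batch gives a yield of 88.51%.

Batch per 1000 g enamel:
  Source A: 78.36 g
  Source B: 129.7 g
  Material C: 85.08 g
  Ingredient D: 648.5 g
  Source E: 127.2 g
  Raw F: 61.06 g
Total batch = 1130 g; LOI loss = 129.9 g; yield = 88.51%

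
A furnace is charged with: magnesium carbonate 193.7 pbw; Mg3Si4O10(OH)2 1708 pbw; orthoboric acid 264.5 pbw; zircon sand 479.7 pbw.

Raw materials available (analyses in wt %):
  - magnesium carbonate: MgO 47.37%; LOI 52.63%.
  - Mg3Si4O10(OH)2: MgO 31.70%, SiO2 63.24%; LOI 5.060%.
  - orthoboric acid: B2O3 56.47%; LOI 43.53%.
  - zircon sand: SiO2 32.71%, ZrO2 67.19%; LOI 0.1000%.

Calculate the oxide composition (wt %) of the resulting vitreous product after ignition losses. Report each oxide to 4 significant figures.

Glass mass = 2342 pbw (batch 2646 − LOI 304.0).
Composition: MgO 27.04%, SiO2 52.82%, ZrO2 13.76%, B2O3 6.378%

Mid-chain values are shown (rounded to 4 significant figures) at each printed step — every computation carries exact precision in all steps — every reported value takes a single rounding; derived quantities, including ignition loss, totals, glass mass, yield, the four compositions, are recomputed from the batch weights per 2342 pbw of glass in exact precision, as given in problem or answer.
What the batch supplies per oxide:
  MgO: 193.7·0.4737 + 1708·0.3170 = 633.2 pbw
  SiO2: 1708·0.6324 + 479.7·0.3271 = 1237 pbw
  ZrO2: 479.7·0.6719 = 322.3 pbw
  B2O3: 264.5·0.5647 = 149.4 pbw
LOI: 193.7·0.5263 + 1708·0.05060 + 264.5·0.4353 + 479.7·0.001000 = 304.0 pbw
Net of LOI, the glass mass = 2646 − 304.0 = 2342 pbw (consistent with Σ oxide mass)
each oxide over glass, ×100, is wt %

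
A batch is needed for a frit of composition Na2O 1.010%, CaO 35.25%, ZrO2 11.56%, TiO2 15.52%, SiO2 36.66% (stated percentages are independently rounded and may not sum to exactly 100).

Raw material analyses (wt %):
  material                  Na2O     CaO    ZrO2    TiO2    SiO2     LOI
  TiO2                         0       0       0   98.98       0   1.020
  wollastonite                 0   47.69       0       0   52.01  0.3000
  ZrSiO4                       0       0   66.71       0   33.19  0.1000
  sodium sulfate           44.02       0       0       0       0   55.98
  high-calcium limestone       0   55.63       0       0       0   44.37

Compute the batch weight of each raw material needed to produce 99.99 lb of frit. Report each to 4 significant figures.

Batch per 99.99 lb frit:
  TiO2: 15.68 lb
  wollastonite: 59.42 lb
  ZrSiO4: 17.33 lb
  sodium sulfate: 2.294 lb
  high-calcium limestone: 12.42 lb
Total batch = 107.1 lb; LOI loss = 7.150 lb; yield = 93.33%

In-progress results are printed (rounded to 4 significant figures) within the worked lines — the working math holds full precision through the solve. Every reported result is rounded once only — all derived quantities are recomputed at full float precision (yield, five oxide percentages, glass mass, LOI, the totals) from the batch weights for 99.99 lb of glass, exactly as printed in question or answer.
Target masses of each oxide per 99.99 lb frit:
  Na2O: 1.010% × 99.99 = 1.010 lb
  CaO: 35.25% × 99.99 = 35.25 lb
  ZrO2: 11.56% × 99.99 = 11.56 lb
  TiO2: 15.52% × 99.99 = 15.52 lb
  SiO2: 36.66% × 99.99 = 36.66 lb
Oxide-by-oxide audit on the weights just shown, per the basis as stated (each sum matches its target mass given rounding of the digits):
  Na2O: 2.294·0.4402 = 1.010 lb (target 1.010 lb)
  CaO: 59.42·0.4769 + 12.42·0.5563 = 35.25 lb (target 35.25 lb)
  ZrO2: 17.33·0.6671 = 11.56 lb (target 11.56 lb)
  TiO2: 15.68·0.9898 = 15.52 lb (target 15.52 lb)
  SiO2: 59.42·0.5201 + 17.33·0.3319 = 36.66 lb (target 36.66 lb)
Glass-mass bookkeeping: Σ batch − LOI loss = 99.99 lb (summing oxide targets gives 99.99 lb; the stated basis being 99.99 lb — differing by rounding only).
Whole-batch sum: Σ batch = 107.1 lb; the LOI term Σ batch·LOI equals 7.150 lb; yield: glass divided by total = 93.33%.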